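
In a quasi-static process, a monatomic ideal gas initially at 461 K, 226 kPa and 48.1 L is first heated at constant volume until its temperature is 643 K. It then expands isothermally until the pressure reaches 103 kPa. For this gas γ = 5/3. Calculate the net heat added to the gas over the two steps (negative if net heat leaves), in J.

n = P₁V₁/(RT₁) = 226×48.1/(8.314×461) = 2.84 mol.
Step 1 — Isochoric: V stays 48.1 L; P/T = const ⇒ T₂ = 643 K, P₂ = 315 kPa.
W = 0 (no volume change).
ΔU = nCvΔT = 2.84×12.5×(643−461) = 6440 J.
Q = ΔU = 6440 J.
State after step 1: P = 315 kPa, V = 48.1 L, T = 643 K.
Step 2 — Isothermal: T stays 643 K; PV = const ⇒ V₂ = 147 L, P₂ = 103 kPa.
ΔU = 0 (ideal gas, T constant).
W = nRT ln(V₂/V₁) = 2.84×8.314×643×ln(3.06) = 17000 J.
Q = ΔU + W = 17000 J.
Net over both steps: W = 17000 J, Q = 23400 J, ΔU = 6440 J.

23400 J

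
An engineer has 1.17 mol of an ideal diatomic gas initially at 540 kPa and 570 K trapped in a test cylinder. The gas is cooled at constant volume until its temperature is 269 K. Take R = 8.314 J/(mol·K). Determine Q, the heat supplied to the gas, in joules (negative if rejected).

V₁ = nRT₁/P₁ = 1.17×8.314×570/540 = 10.3 L.
Isochoric: V stays 10.3 L; P/T = const ⇒ T₂ = 269 K, P₂ = 255 kPa.
W = 0 (no volume change).
ΔU = nCvΔT = 1.17×20.8×(269−570) = -7320 J.
Q = ΔU = -7320 J.

-7320 J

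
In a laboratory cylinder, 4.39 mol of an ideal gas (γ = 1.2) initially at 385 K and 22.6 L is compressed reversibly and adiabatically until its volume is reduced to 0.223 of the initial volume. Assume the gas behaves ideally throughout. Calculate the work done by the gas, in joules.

P₁ = nRT₁/V₁ = 4.39×8.314×385/22.6 = 622 kPa.
Adiabatic: TV^(γ−1) = const ⇒ T₂ = 385×(4.48)^0.200 = 520 K; PV^γ = const ⇒ P₂ = 3760 kPa.
ΔU = nCvΔT = 4.39×41.6×(520−385) = 24600 J.
Q = 0 for an adiabatic process, so W = −ΔU = -24600 J.

-24600 J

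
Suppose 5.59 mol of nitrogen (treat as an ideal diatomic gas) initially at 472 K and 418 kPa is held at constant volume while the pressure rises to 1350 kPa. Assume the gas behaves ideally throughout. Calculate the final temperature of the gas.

1520 K

V₁ = nRT₁/P₁ = 5.59×8.314×472/418 = 52.5 L.
Isochoric: V stays 52.5 L; P/T = const ⇒ T₂ = 1520 K, P₂ = 1350 kPa.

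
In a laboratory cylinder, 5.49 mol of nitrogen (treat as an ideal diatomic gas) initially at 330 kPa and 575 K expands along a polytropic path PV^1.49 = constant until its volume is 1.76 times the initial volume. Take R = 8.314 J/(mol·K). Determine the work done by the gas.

13000 J

V₁ = nRT₁/P₁ = 5.49×8.314×575/330 = 79.5 L.
Polytropic n=1.49: T₂ = T₁(V₁/V₂)^(n−1) = 575×(0.568)^0.49 = 436 K; P₂ = P₁(V₁/V₂)^n = 142 kPa.
W = (P₁V₁−P₂V₂)/(n−1) = (330×79.5−142×140)/0.49 = 13000 J.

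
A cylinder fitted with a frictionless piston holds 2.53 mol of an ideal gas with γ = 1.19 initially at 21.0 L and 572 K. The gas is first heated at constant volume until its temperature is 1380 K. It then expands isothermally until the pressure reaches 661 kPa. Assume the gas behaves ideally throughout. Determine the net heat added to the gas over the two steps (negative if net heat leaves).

111000 J

P₁ = nRT₁/V₁ = 2.53×8.314×572/21.0 = 573 kPa.
Step 1 — Isochoric: V stays 21.0 L; P/T = const ⇒ T₂ = 1380 K, P₂ = 1380 kPa.
W = 0 (no volume change).
ΔU = nCvΔT = 2.53×43.8×(1380−572) = 89500 J.
Q = ΔU = 89500 J.
State after step 1: P = 1380 kPa, V = 21.0 L, T = 1380 K.
Step 2 — Isothermal: T stays 1380 K; PV = const ⇒ V₂ = 43.9 L, P₂ = 661 kPa.
ΔU = 0 (ideal gas, T constant).
W = nRT ln(V₂/V₁) = 2.53×8.314×1380×ln(2.09) = 21400 J.
Q = ΔU + W = 21400 J.
Net over both steps: W = 21400 J, Q = 111000 J, ΔU = 89500 J.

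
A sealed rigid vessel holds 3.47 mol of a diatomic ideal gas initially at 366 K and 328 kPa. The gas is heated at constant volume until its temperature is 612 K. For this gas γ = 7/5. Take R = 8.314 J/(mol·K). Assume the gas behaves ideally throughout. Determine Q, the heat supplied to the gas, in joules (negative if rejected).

17700 J

V₁ = nRT₁/P₁ = 3.47×8.314×366/328 = 32.2 L.
Isochoric: V stays 32.2 L; P/T = const ⇒ T₂ = 612 K, P₂ = 548 kPa.
W = 0 (no volume change).
ΔU = nCvΔT = 3.47×20.8×(612−366) = 17700 J.
Q = ΔU = 17700 J.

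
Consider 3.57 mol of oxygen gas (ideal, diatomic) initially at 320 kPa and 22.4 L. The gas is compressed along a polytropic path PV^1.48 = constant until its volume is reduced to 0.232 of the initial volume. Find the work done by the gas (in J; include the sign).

T₁ = P₁V₁/(nR) = 320×22.4/(3.57×8.314) = 242 K.
Polytropic n=1.48: T₂ = T₁(V₁/V₂)^(n−1) = 242×(4.31)^0.48 = 487 K; P₂ = P₁(V₁/V₂)^n = 2780 kPa.
W = (P₁V₁−P₂V₂)/(n−1) = (320×22.4−2780×5.20)/0.48 = -15200 J.

-15200 J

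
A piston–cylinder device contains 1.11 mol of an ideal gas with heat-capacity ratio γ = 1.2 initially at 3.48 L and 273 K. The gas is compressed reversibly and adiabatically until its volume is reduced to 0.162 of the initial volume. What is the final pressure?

6430 kPa

P₁ = nRT₁/V₁ = 1.11×8.314×273/3.48 = 724 kPa.
Adiabatic: TV^(γ−1) = const ⇒ T₂ = 273×(6.17)^0.200 = 393 K; PV^γ = const ⇒ P₂ = 6430 kPa.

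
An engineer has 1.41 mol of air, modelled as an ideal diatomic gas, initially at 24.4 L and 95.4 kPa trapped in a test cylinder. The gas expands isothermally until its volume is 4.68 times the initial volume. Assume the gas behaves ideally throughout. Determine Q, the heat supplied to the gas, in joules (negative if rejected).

T₁ = P₁V₁/(nR) = 95.4×24.4/(1.41×8.314) = 199 K.
Isothermal: T stays 199 K; PV = const ⇒ V₂ = 114 L, P₂ = 20.4 kPa.
ΔU = 0 (ideal gas, T constant).
W = nRT ln(V₂/V₁) = 1.41×8.314×199×ln(4.68) = 3590 J.
Q = ΔU + W = 3590 J.

3590 J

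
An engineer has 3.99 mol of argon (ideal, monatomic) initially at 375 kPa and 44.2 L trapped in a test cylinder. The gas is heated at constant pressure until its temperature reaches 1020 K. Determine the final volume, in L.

90.2 L

T₁ = P₁V₁/(nR) = 375×44.2/(3.99×8.314) = 500 K.
Isobaric: P stays 375 kPa; V/T = const ⇒ T₂ = 1020 K, V₂ = 90.2 L.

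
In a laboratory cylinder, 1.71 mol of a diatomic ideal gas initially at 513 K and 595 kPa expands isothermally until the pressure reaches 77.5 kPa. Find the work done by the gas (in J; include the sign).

14900 J

V₁ = nRT₁/P₁ = 1.71×8.314×513/595 = 12.3 L.
Isothermal: T stays 513 K; PV = const ⇒ V₂ = 94.1 L, P₂ = 77.5 kPa.
W = nRT ln(V₂/V₁) = 1.71×8.314×513×ln(7.68) = 14900 J.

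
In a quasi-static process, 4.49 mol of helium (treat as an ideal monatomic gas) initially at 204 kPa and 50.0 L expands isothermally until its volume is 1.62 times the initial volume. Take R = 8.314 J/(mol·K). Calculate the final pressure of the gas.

126 kPa

T₁ = P₁V₁/(nR) = 204×50.0/(4.49×8.314) = 273 K.
Isothermal: T stays 273 K; PV = const ⇒ V₂ = 81.0 L, P₂ = 126 kPa.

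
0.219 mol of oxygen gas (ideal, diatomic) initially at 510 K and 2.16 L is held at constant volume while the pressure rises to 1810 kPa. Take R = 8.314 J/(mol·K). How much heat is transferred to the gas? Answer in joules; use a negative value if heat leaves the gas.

7450 J

P₁ = nRT₁/V₁ = 0.219×8.314×510/2.16 = 430 kPa.
Isochoric: V stays 2.16 L; P/T = const ⇒ T₂ = 2150 K, P₂ = 1810 kPa.
W = 0 (no volume change).
ΔU = nCvΔT = 0.219×20.8×(2150−510) = 7450 J.
Q = ΔU = 7450 J.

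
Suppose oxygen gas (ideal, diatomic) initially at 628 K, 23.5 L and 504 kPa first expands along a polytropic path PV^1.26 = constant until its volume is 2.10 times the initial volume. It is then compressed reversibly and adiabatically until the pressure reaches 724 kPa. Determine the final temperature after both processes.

n = P₁V₁/(RT₁) = 504×23.5/(8.314×628) = 2.27 mol.
Step 1 — Polytropic n=1.26: T₂ = T₁(V₁/V₂)^(n−1) = 628×(0.476)^0.26 = 518 K; P₂ = P₁(V₁/V₂)^n = 198 kPa.
W = (P₁V₁−P₂V₂)/(n−1) = (504×23.5−198×49.4)/0.26 = 7990 J.
ΔU = nCvΔT = 2.27×20.8×(518−628) = -5190 J.
Q = ΔU + W = 2800 J.
State after step 1: P = 198 kPa, V = 49.4 L, T = 518 K.
Step 2 — Adiabatic: T₂/T₁ = (P₂/P₁)^((γ−1)/γ) ⇒ T₂ = 518×(3.66)^0.286 = 750 K; V₂ = 19.5 L.
ΔU = nCvΔT = 2.27×20.8×(750−518) = 11000 J.
Q = 0 for an adiabatic process, so W = −ΔU = -11000 J.
Net over both steps: W = -2960 J, Q = 2800 J, ΔU = 5760 J.

750 K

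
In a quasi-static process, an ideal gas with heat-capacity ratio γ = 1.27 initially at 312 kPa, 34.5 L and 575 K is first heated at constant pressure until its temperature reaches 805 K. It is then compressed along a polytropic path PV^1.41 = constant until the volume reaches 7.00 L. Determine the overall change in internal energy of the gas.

n = P₁V₁/(RT₁) = 312×34.5/(8.314×575) = 2.25 mol.
Step 1 — Isobaric: P stays 312 kPa; V/T = const ⇒ T₂ = 805 K, V₂ = 48.3 L.
W = PΔV = 312×(48.3−34.5) kPa·L = 4310 J.
ΔU = nCvΔT = 2.25×30.8×(805−575) = 15900 J.
Q = ΔU + W = nCpΔT = 20300 J.
State after step 1: P = 312 kPa, V = 48.3 L, T = 805 K.
Step 2 — Polytropic n=1.41: T₂ = T₁(V₁/V₂)^(n−1) = 805×(6.90)^0.41 = 1780 K; P₂ = P₁(V₁/V₂)^n = 4750 kPa.
W = (P₁V₁−P₂V₂)/(n−1) = (312×48.3−4750×7.00)/0.41 = -44400 J.
ΔU = nCvΔT = 2.25×30.8×(1780−805) = 67400 J.
Q = ΔU + W = 23000 J.
Net over both steps: W = -40100 J, Q = 43300 J, ΔU = 83300 J.

83300 J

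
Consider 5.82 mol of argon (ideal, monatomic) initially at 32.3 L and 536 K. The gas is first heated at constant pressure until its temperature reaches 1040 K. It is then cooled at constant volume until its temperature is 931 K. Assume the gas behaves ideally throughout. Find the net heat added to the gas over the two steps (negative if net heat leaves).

P₁ = nRT₁/V₁ = 5.82×8.314×536/32.3 = 803 kPa.
Step 1 — Isobaric: P stays 803 kPa; V/T = const ⇒ T₂ = 1040 K, V₂ = 62.7 L.
W = PΔV = 803×(62.7−32.3) kPa·L = 24400 J.
ΔU = nCvΔT = 5.82×12.5×(1040−536) = 36600 J.
Q = ΔU + W = nCpΔT = 61000 J.
State after step 1: P = 803 kPa, V = 62.7 L, T = 1040 K.
Step 2 — Isochoric: V stays 62.7 L; P/T = const ⇒ T₂ = 931 K, P₂ = 719 kPa.
W = 0 (no volume change).
ΔU = nCvΔT = 5.82×12.5×(931−1040) = -7910 J.
Q = ΔU = -7910 J.
Net over both steps: W = 24400 J, Q = 53100 J, ΔU = 28700 J.

53100 J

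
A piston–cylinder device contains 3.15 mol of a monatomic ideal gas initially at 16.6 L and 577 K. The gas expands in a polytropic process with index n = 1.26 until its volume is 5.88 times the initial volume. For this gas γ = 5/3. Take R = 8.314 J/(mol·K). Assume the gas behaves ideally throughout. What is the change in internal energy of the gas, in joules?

-8370 J

P₁ = nRT₁/V₁ = 3.15×8.314×577/16.6 = 910 kPa.
Polytropic n=1.26: T₂ = T₁(V₁/V₂)^(n−1) = 577×(0.170)^0.26 = 364 K; P₂ = P₁(V₁/V₂)^n = 97.7 kPa.
For an ideal gas ΔU = nCvΔT with Cv = (3/2)R = 12.5 J/(mol·K).
ΔU = 3.15×12.5×(364−577) = -8370 J.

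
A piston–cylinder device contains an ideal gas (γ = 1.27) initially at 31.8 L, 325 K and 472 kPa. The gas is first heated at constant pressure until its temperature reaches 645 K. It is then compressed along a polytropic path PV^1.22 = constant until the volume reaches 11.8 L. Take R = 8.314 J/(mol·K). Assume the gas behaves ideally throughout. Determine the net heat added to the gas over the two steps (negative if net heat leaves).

n = P₁V₁/(RT₁) = 472×31.8/(8.314×325) = 5.55 mol.
Step 1 — Isobaric: P stays 472 kPa; V/T = const ⇒ T₂ = 645 K, V₂ = 63.1 L.
W = PΔV = 472×(63.1−31.8) kPa·L = 14800 J.
ΔU = nCvΔT = 5.55×30.8×(645−325) = 54700 J.
Q = ΔU + W = nCpΔT = 69500 J.
State after step 1: P = 472 kPa, V = 63.1 L, T = 645 K.
Step 2 — Polytropic n=1.22: T₂ = T₁(V₁/V₂)^(n−1) = 645×(5.35)^0.22 = 933 K; P₂ = P₁(V₁/V₂)^n = 3650 kPa.
W = (P₁V₁−P₂V₂)/(n−1) = (472×63.1−3650×11.8)/0.22 = -60400 J.
ΔU = nCvΔT = 5.55×30.8×(933−645) = 49200 J.
Q = ΔU + W = -11200 J.
Net over both steps: W = -45600 J, Q = 58300 J, ΔU = 104000 J.

58300 J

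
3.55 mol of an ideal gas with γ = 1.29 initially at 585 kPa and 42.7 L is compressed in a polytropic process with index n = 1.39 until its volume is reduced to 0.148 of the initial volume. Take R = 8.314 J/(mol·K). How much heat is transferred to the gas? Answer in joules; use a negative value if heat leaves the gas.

24400 J

T₁ = P₁V₁/(nR) = 585×42.7/(3.55×8.314) = 846 K.
Polytropic n=1.39: T₂ = T₁(V₁/V₂)^(n−1) = 846×(6.76)^0.39 = 1780 K; P₂ = P₁(V₁/V₂)^n = 8330 kPa.
W = (P₁V₁−P₂V₂)/(n−1) = (585×42.7−8330×6.32)/0.39 = -70900 J.
ΔU = nCvΔT = 3.55×28.7×(1780−846) = 95300 J.
Q = ΔU + W = 24400 J.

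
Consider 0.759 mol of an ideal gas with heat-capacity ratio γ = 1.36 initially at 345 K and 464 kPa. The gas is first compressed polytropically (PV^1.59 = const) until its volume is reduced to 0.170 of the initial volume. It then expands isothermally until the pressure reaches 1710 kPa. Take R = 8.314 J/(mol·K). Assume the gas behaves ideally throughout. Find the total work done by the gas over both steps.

V₁ = nRT₁/P₁ = 0.759×8.314×345/464 = 4.69 L.
Step 1 — Polytropic n=1.59: T₂ = T₁(V₁/V₂)^(n−1) = 345×(5.88)^0.59 = 981 K; P₂ = P₁(V₁/V₂)^n = 7760 kPa.
W = (P₁V₁−P₂V₂)/(n−1) = (464×4.69−7760×0.798)/0.59 = -6810 J.
ΔU = nCvΔT = 0.759×23.1×(981−345) = 11200 J.
Q = ΔU + W = 4350 J.
State after step 1: P = 7760 kPa, V = 0.798 L, T = 981 K.
Step 2 — Isothermal: T stays 981 K; PV = const ⇒ V₂ = 3.62 L, P₂ = 1710 kPa.
ΔU = 0 (ideal gas, T constant).
W = nRT ln(V₂/V₁) = 0.759×8.314×981×ln(4.54) = 9370 J.
Q = ΔU + W = 9370 J.
Net over both steps: W = 2560 J, Q = 13700 J, ΔU = 11200 J.

2560 J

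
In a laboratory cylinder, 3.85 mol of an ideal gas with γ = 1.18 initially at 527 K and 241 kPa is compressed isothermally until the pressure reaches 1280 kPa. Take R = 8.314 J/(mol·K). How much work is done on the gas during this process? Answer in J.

28200 J

V₁ = nRT₁/P₁ = 3.85×8.314×527/241 = 70.0 L.
Isothermal: T stays 527 K; PV = const ⇒ V₂ = 13.2 L, P₂ = 1280 kPa.
W = nRT ln(V₂/V₁) = 3.85×8.314×527×ln(0.188) = -28200 J.
Work done on the gas = −W_by = 28200 J.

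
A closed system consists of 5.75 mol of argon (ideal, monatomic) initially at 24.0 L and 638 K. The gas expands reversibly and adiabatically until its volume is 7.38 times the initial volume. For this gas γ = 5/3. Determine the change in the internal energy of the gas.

-33700 J

P₁ = nRT₁/V₁ = 5.75×8.314×638/24.0 = 1270 kPa.
Adiabatic: TV^(γ−1) = const ⇒ T₂ = 638×(0.136)^0.667 = 168 K; PV^γ = const ⇒ P₂ = 45.4 kPa.
For an ideal gas ΔU = nCvΔT with Cv = (3/2)R = 12.5 J/(mol·K).
ΔU = 5.75×12.5×(168−638) = -33700 J.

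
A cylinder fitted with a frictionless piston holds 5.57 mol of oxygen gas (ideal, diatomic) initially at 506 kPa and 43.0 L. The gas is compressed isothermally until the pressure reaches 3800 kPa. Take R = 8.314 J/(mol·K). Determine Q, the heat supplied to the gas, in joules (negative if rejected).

T₁ = P₁V₁/(nR) = 506×43.0/(5.57×8.314) = 470 K.
Isothermal: T stays 470 K; PV = const ⇒ V₂ = 5.73 L, P₂ = 3800 kPa.
ΔU = 0 (ideal gas, T constant).
W = nRT ln(V₂/V₁) = 5.57×8.314×470×ln(0.133) = -43900 J.
Q = ΔU + W = -43900 J.

-43900 J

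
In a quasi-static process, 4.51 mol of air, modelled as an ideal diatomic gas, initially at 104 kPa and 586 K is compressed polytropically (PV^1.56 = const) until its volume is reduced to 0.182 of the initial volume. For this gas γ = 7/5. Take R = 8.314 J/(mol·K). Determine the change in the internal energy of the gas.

87700 J

V₁ = nRT₁/P₁ = 4.51×8.314×586/104 = 211 L.
Polytropic n=1.56: T₂ = T₁(V₁/V₂)^(n−1) = 586×(5.49)^0.56 = 1520 K; P₂ = P₁(V₁/V₂)^n = 1480 kPa.
For an ideal gas ΔU = nCvΔT with Cv = (5/2)R = 20.8 J/(mol·K).
ΔU = 4.51×20.8×(1520−586) = 87700 J.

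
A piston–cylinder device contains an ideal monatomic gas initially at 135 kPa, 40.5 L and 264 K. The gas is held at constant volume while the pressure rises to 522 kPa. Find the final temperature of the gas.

1020 K

Isochoric: V stays 40.5 L; P/T = const ⇒ T₂ = 1020 K, P₂ = 522 kPa.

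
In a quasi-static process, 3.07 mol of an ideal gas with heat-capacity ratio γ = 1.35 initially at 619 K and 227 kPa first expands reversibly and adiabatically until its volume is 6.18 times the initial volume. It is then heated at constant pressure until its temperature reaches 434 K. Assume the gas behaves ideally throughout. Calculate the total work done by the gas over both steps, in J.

V₁ = nRT₁/P₁ = 3.07×8.314×619/227 = 69.6 L.
Step 1 — Adiabatic: TV^(γ−1) = const ⇒ T₂ = 619×(0.162)^0.350 = 327 K; PV^γ = const ⇒ P₂ = 19.4 kPa.
ΔU = nCvΔT = 3.07×23.8×(327−619) = -21300 J.
Q = 0 for an adiabatic process, so W = −ΔU = 21300 J.
State after step 1: P = 19.4 kPa, V = 430 L, T = 327 K.
Step 2 — Isobaric: P stays 19.4 kPa; V/T = const ⇒ T₂ = 434 K, V₂ = 570 L.
W = PΔV = 19.4×(570−430) kPa·L = 2730 J.
ΔU = nCvΔT = 3.07×23.8×(434−327) = 7790 J.
Q = ΔU + W = nCpΔT = 10500 J.
Net over both steps: W = 24000 J, Q = 10500 J, ΔU = -13500 J.

24000 J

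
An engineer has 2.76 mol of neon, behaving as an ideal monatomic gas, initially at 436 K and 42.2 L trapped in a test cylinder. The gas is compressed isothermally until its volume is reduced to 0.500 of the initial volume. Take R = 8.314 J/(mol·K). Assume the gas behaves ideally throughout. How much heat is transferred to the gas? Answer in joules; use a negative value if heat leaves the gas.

-6930 J

P₁ = nRT₁/V₁ = 2.76×8.314×436/42.2 = 237 kPa.
Isothermal: T stays 436 K; PV = const ⇒ V₂ = 21.1 L, P₂ = 474 kPa.
ΔU = 0 (ideal gas, T constant).
W = nRT ln(V₂/V₁) = 2.76×8.314×436×ln(0.500) = -6930 J.
Q = ΔU + W = -6930 J.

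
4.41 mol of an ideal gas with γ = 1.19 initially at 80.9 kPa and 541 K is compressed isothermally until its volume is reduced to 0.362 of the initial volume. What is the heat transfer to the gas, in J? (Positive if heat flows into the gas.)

-20200 J

V₁ = nRT₁/P₁ = 4.41×8.314×541/80.9 = 245 L.
Isothermal: T stays 541 K; PV = const ⇒ V₂ = 88.8 L, P₂ = 223 kPa.
ΔU = 0 (ideal gas, T constant).
W = nRT ln(V₂/V₁) = 4.41×8.314×541×ln(0.362) = -20200 J.
Q = ΔU + W = -20200 J.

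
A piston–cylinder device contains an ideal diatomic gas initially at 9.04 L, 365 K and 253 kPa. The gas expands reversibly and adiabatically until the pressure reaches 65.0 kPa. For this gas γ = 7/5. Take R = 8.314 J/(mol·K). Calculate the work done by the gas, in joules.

1840 J

n = P₁V₁/(RT₁) = 253×9.04/(8.314×365) = 0.754 mol.
Adiabatic: T₂/T₁ = (P₂/P₁)^((γ−1)/γ) ⇒ T₂ = 365×(0.257)^0.286 = 248 K; V₂ = 23.9 L.
ΔU = nCvΔT = 0.754×20.8×(248−365) = -1840 J.
Q = 0 for an adiabatic process, so W = −ΔU = 1840 J.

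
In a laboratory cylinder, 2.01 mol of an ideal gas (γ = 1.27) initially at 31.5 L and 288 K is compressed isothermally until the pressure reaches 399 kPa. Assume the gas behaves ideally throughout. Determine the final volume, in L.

P₁ = nRT₁/V₁ = 2.01×8.314×288/31.5 = 153 kPa.
Isothermal: T stays 288 K; PV = const ⇒ V₂ = 12.1 L, P₂ = 399 kPa.

12.1 L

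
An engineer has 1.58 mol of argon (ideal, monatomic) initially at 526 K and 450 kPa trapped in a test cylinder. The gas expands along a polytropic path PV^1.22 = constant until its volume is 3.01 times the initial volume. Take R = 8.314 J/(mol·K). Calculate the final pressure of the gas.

V₁ = nRT₁/P₁ = 1.58×8.314×526/450 = 15.4 L.
Polytropic n=1.22: T₂ = T₁(V₁/V₂)^(n−1) = 526×(0.332)^0.22 = 413 K; P₂ = P₁(V₁/V₂)^n = 117 kPa.

117 kPa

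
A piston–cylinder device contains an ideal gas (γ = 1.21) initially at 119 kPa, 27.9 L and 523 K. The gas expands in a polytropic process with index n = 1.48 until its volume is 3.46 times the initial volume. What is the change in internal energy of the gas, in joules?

n = P₁V₁/(RT₁) = 119×27.9/(8.314×523) = 0.764 mol.
Polytropic n=1.48: T₂ = T₁(V₁/V₂)^(n−1) = 523×(0.289)^0.48 = 288 K; P₂ = P₁(V₁/V₂)^n = 19.0 kPa.
For an ideal gas ΔU = nCvΔT with Cv = R/(γ−1) = 39.6 J/(mol·K).
ΔU = 0.764×39.6×(288−523) = -7100 J.

-7100 J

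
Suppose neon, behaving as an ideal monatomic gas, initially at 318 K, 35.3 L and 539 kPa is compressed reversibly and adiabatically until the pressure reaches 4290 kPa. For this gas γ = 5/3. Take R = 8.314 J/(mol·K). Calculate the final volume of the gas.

10.2 L

Adiabatic: T₂/T₁ = (P₂/P₁)^((γ−1)/γ) ⇒ T₂ = 318×(7.96)^0.400 = 729 K; V₂ = 10.2 L.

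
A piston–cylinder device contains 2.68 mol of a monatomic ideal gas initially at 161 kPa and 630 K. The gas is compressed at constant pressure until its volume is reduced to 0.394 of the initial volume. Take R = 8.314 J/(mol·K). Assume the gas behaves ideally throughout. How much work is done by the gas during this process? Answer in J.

-8510 J

V₁ = nRT₁/P₁ = 2.68×8.314×630/161 = 87.2 L.
Isobaric: P stays 161 kPa; V/T = const ⇒ T₂ = 248 K, V₂ = 34.4 L.
W = PΔV = 161×(34.4−87.2) kPa·L = -8510 J.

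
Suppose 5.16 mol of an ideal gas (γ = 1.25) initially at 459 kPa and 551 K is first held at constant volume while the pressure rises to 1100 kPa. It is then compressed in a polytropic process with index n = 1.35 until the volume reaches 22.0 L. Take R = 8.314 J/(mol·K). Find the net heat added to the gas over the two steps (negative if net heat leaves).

154000 J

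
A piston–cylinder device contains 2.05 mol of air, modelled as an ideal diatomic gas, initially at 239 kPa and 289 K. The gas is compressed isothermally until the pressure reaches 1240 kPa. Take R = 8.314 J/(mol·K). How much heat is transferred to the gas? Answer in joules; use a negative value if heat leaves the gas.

-8110 J

V₁ = nRT₁/P₁ = 2.05×8.314×289/239 = 20.6 L.
Isothermal: T stays 289 K; PV = const ⇒ V₂ = 3.97 L, P₂ = 1240 kPa.
ΔU = 0 (ideal gas, T constant).
W = nRT ln(V₂/V₁) = 2.05×8.314×289×ln(0.193) = -8110 J.
Q = ΔU + W = -8110 J.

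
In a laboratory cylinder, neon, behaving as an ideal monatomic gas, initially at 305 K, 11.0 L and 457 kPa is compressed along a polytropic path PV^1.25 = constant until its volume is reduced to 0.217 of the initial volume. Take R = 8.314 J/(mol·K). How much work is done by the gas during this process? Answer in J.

-9350 J

n = P₁V₁/(RT₁) = 457×11.0/(8.314×305) = 1.98 mol.
Polytropic n=1.25: T₂ = T₁(V₁/V₂)^(n−1) = 305×(4.61)^0.25 = 447 K; P₂ = P₁(V₁/V₂)^n = 3090 kPa.
W = (P₁V₁−P₂V₂)/(n−1) = (457×11.0−3090×2.39)/0.25 = -9350 J.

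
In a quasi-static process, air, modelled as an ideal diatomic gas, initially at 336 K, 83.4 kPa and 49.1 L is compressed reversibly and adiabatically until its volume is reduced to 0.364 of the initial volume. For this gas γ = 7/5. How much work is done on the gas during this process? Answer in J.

5100 J

n = P₁V₁/(RT₁) = 83.4×49.1/(8.314×336) = 1.47 mol.
Adiabatic: TV^(γ−1) = const ⇒ T₂ = 336×(2.75)^0.400 = 503 K; PV^γ = const ⇒ P₂ = 343 kPa.
ΔU = nCvΔT = 1.47×20.8×(503−336) = 5100 J.
Q = 0 for an adiabatic process, so W = −ΔU = -5100 J.
Work done on the gas = −W_by = 5100 J.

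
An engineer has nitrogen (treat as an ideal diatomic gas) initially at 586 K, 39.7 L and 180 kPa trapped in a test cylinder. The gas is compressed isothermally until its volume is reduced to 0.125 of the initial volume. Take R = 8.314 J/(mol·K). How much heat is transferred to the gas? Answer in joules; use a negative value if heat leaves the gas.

n = P₁V₁/(RT₁) = 180×39.7/(8.314×586) = 1.47 mol.
Isothermal: T stays 586 K; PV = const ⇒ V₂ = 4.96 L, P₂ = 1440 kPa.
ΔU = 0 (ideal gas, T constant).
W = nRT ln(V₂/V₁) = 1.47×8.314×586×ln(0.125) = -14900 J.
Q = ΔU + W = -14900 J.

-14900 J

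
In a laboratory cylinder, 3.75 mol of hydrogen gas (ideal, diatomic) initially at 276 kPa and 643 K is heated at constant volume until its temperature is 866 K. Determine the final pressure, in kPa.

372 kPa

V₁ = nRT₁/P₁ = 3.75×8.314×643/276 = 72.6 L.
Isochoric: V stays 72.6 L; P/T = const ⇒ T₂ = 866 K, P₂ = 372 kPa.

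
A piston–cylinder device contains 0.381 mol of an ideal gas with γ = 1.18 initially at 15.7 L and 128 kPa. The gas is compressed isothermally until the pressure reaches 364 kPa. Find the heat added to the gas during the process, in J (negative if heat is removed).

T₁ = P₁V₁/(nR) = 128×15.7/(0.381×8.314) = 634 K.
Isothermal: T stays 634 K; PV = const ⇒ V₂ = 5.52 L, P₂ = 364 kPa.
ΔU = 0 (ideal gas, T constant).
W = nRT ln(V₂/V₁) = 0.381×8.314×634×ln(0.352) = -2100 J.
Q = ΔU + W = -2100 J.

-2100 J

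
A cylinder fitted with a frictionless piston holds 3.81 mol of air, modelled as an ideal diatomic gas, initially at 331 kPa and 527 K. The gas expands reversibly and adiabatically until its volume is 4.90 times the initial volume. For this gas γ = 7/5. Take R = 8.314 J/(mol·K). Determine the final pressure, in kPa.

35.8 kPa

V₁ = nRT₁/P₁ = 3.81×8.314×527/331 = 50.4 L.
Adiabatic: TV^(γ−1) = const ⇒ T₂ = 527×(0.204)^0.400 = 279 K; PV^γ = const ⇒ P₂ = 35.8 kPa.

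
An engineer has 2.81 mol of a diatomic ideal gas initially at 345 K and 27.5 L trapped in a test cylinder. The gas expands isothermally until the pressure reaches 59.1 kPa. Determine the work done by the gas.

12900 J

P₁ = nRT₁/V₁ = 2.81×8.314×345/27.5 = 293 kPa.
Isothermal: T stays 345 K; PV = const ⇒ V₂ = 136 L, P₂ = 59.1 kPa.
W = nRT ln(V₂/V₁) = 2.81×8.314×345×ln(4.96) = 12900 J.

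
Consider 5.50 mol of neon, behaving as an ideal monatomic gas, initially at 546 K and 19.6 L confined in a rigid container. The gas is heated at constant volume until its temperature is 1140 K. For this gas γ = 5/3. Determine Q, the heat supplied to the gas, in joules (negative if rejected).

40700 J

P₁ = nRT₁/V₁ = 5.50×8.314×546/19.6 = 1270 kPa.
Isochoric: V stays 19.6 L; P/T = const ⇒ T₂ = 1140 K, P₂ = 2660 kPa.
W = 0 (no volume change).
ΔU = nCvΔT = 5.50×12.5×(1140−546) = 40700 J.
Q = ΔU = 40700 J.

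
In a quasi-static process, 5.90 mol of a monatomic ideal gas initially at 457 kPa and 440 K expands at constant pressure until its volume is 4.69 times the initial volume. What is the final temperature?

V₁ = nRT₁/P₁ = 5.90×8.314×440/457 = 47.2 L.
Isobaric: P stays 457 kPa; V/T = const ⇒ T₂ = 2060 K, V₂ = 221 L.

2060 K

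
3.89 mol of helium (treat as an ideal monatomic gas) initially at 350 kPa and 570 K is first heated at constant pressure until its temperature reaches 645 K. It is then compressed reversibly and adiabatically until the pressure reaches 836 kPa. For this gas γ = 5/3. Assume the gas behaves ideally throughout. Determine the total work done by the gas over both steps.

-10600 J

V₁ = nRT₁/P₁ = 3.89×8.314×570/350 = 52.7 L.
Step 1 — Isobaric: P stays 350 kPa; V/T = const ⇒ T₂ = 645 K, V₂ = 59.6 L.
W = PΔV = 350×(59.6−52.7) kPa·L = 2430 J.
ΔU = nCvΔT = 3.89×12.5×(645−570) = 3640 J.
Q = ΔU + W = nCpΔT = 6060 J.
State after step 1: P = 350 kPa, V = 59.6 L, T = 645 K.
Step 2 — Adiabatic: T₂/T₁ = (P₂/P₁)^((γ−1)/γ) ⇒ T₂ = 645×(2.39)^0.400 = 914 K; V₂ = 35.3 L.
ΔU = nCvΔT = 3.89×12.5×(914−645) = 13000 J.
Q = 0 for an adiabatic process, so W = −ΔU = -13000 J.
Net over both steps: W = -10600 J, Q = 6060 J, ΔU = 16700 J.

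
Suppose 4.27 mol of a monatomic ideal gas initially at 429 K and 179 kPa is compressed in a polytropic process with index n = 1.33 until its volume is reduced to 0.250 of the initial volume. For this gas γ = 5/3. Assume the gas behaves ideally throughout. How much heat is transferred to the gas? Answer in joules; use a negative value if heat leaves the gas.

V₁ = nRT₁/P₁ = 4.27×8.314×429/179 = 85.1 L.
Polytropic n=1.33: T₂ = T₁(V₁/V₂)^(n−1) = 429×(4.00)^0.33 = 678 K; P₂ = P₁(V₁/V₂)^n = 1130 kPa.
W = (P₁V₁−P₂V₂)/(n−1) = (179×85.1−1130×21.3)/0.33 = -26800 J.
ΔU = nCvΔT = 4.27×12.5×(678−429) = 13300 J.
Q = ΔU + W = -13500 J.

-13500 J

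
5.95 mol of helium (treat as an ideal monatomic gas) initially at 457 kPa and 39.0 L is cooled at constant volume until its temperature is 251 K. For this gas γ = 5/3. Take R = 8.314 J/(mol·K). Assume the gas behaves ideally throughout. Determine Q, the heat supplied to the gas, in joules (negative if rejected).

-8110 J

T₁ = P₁V₁/(nR) = 457×39.0/(5.95×8.314) = 360 K.
Isochoric: V stays 39.0 L; P/T = const ⇒ T₂ = 251 K, P₂ = 318 kPa.
W = 0 (no volume change).
ΔU = nCvΔT = 5.95×12.5×(251−360) = -8110 J.
Q = ΔU = -8110 J.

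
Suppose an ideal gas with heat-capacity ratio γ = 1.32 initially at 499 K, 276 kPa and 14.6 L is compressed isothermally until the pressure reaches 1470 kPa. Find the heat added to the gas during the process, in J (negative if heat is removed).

-6740 J

n = P₁V₁/(RT₁) = 276×14.6/(8.314×499) = 0.971 mol.
Isothermal: T stays 499 K; PV = const ⇒ V₂ = 2.74 L, P₂ = 1470 kPa.
ΔU = 0 (ideal gas, T constant).
W = nRT ln(V₂/V₁) = 0.971×8.314×499×ln(0.188) = -6740 J.
Q = ΔU + W = -6740 J.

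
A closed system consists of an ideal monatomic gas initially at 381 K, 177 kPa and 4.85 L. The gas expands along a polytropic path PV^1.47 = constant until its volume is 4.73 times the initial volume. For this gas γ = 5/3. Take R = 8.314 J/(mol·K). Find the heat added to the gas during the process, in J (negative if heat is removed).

279 J

n = P₁V₁/(RT₁) = 177×4.85/(8.314×381) = 0.271 mol.
Polytropic n=1.47: T₂ = T₁(V₁/V₂)^(n−1) = 381×(0.211)^0.47 = 184 K; P₂ = P₁(V₁/V₂)^n = 18.0 kPa.
W = (P₁V₁−P₂V₂)/(n−1) = (177×4.85−18.0×22.9)/0.47 = 947 J.
ΔU = nCvΔT = 0.271×12.5×(184−381) = -667 J.
Q = ΔU + W = 279 J.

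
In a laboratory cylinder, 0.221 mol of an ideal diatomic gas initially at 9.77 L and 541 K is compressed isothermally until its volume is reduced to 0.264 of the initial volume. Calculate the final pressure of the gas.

385 kPa

P₁ = nRT₁/V₁ = 0.221×8.314×541/9.77 = 102 kPa.
Isothermal: T stays 541 K; PV = const ⇒ V₂ = 2.58 L, P₂ = 385 kPa.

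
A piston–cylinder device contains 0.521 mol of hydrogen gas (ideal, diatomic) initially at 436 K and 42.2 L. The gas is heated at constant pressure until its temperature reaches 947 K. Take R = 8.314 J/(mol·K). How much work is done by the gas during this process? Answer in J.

2210 J

P₁ = nRT₁/V₁ = 0.521×8.314×436/42.2 = 44.8 kPa.
Isobaric: P stays 44.8 kPa; V/T = const ⇒ T₂ = 947 K, V₂ = 91.7 L.
W = PΔV = 44.8×(91.7−42.2) kPa·L = 2210 J.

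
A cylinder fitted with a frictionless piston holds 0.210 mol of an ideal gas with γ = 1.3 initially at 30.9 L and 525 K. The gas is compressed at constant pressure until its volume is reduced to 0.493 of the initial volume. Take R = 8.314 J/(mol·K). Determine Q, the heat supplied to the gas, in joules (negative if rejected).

-2010 J

P₁ = nRT₁/V₁ = 0.210×8.314×525/30.9 = 29.7 kPa.
Isobaric: P stays 29.7 kPa; V/T = const ⇒ T₂ = 259 K, V₂ = 15.2 L.
W = PΔV = 29.7×(15.2−30.9) kPa·L = -465 J.
ΔU = nCvΔT = 0.210×27.7×(259−525) = -1550 J.
Q = ΔU + W = nCpΔT = -2010 J.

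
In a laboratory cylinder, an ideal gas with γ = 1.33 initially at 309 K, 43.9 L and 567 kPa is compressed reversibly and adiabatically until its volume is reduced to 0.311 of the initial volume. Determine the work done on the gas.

35500 J

n = P₁V₁/(RT₁) = 567×43.9/(8.314×309) = 9.69 mol.
Adiabatic: TV^(γ−1) = const ⇒ T₂ = 309×(3.22)^0.330 = 454 K; PV^γ = const ⇒ P₂ = 2680 kPa.
ΔU = nCvΔT = 9.69×25.2×(454−309) = 35500 J.
Q = 0 for an adiabatic process, so W = −ΔU = -35500 J.
Work done on the gas = −W_by = 35500 J.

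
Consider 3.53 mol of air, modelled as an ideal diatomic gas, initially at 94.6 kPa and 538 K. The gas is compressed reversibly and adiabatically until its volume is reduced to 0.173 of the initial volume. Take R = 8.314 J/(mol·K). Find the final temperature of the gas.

V₁ = nRT₁/P₁ = 3.53×8.314×538/94.6 = 167 L.
Adiabatic: TV^(γ−1) = const ⇒ T₂ = 538×(5.78)^0.400 = 1090 K; PV^γ = const ⇒ P₂ = 1100 kPa.

1090 K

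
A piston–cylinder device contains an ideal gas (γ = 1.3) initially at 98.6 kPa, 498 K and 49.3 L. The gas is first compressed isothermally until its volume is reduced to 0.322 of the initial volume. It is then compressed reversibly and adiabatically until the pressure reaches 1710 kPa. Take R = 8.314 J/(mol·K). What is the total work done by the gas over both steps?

-13400 J

n = P₁V₁/(RT₁) = 98.6×49.3/(8.314×498) = 1.17 mol.
Step 1 — Isothermal: T stays 498 K; PV = const ⇒ V₂ = 15.9 L, P₂ = 306 kPa.
ΔU = 0 (ideal gas, T constant).
W = nRT ln(V₂/V₁) = 1.17×8.314×498×ln(0.322) = -5510 J.
Q = ΔU + W = -5510 J.
State after step 1: P = 306 kPa, V = 15.9 L, T = 498 K.
Step 2 — Adiabatic: T₂/T₁ = (P₂/P₁)^((γ−1)/γ) ⇒ T₂ = 498×(5.58)^0.231 = 741 K; V₂ = 4.23 L.
ΔU = nCvΔT = 1.17×27.7×(741−498) = 7890 J.
Q = 0 for an adiabatic process, so W = −ΔU = -7890 J.
Net over both steps: W = -13400 J, Q = -5510 J, ΔU = 7890 J.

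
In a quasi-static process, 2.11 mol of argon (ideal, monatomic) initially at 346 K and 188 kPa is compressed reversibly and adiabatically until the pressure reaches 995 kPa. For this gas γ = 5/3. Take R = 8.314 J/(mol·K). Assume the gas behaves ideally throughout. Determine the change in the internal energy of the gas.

8630 J

V₁ = nRT₁/P₁ = 2.11×8.314×346/188 = 32.3 L.
Adiabatic: T₂/T₁ = (P₂/P₁)^((γ−1)/γ) ⇒ T₂ = 346×(5.29)^0.400 = 674 K; V₂ = 11.9 L.
For an ideal gas ΔU = nCvΔT with Cv = (3/2)R = 12.5 J/(mol·K).
ΔU = 2.11×12.5×(674−346) = 8630 J.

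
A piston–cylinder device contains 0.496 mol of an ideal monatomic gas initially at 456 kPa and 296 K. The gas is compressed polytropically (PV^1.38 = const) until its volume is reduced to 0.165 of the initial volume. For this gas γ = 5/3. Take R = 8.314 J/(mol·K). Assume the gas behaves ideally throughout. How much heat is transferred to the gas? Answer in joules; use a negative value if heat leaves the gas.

V₁ = nRT₁/P₁ = 0.496×8.314×296/456 = 2.68 L.
Polytropic n=1.38: T₂ = T₁(V₁/V₂)^(n−1) = 296×(6.06)^0.38 = 587 K; P₂ = P₁(V₁/V₂)^n = 5480 kPa.
W = (P₁V₁−P₂V₂)/(n−1) = (456×2.68−5480×0.442)/0.38 = -3160 J.
ΔU = nCvΔT = 0.496×12.5×(587−296) = 1800 J.
Q = ΔU + W = -1360 J.

-1360 J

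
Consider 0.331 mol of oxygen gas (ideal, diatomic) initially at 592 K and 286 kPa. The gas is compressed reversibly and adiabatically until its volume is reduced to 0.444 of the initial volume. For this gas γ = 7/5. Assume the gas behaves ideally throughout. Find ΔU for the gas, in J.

V₁ = nRT₁/P₁ = 0.331×8.314×592/286 = 5.70 L.
Adiabatic: TV^(γ−1) = const ⇒ T₂ = 592×(2.25)^0.400 = 819 K; PV^γ = const ⇒ P₂ = 891 kPa.
For an ideal gas ΔU = nCvΔT with Cv = (5/2)R = 20.8 J/(mol·K).
ΔU = 0.331×20.8×(819−592) = 1560 J.

1560 J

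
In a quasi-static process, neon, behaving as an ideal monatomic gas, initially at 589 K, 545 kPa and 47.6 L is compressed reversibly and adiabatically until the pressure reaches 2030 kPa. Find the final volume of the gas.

Adiabatic: T₂/T₁ = (P₂/P₁)^((γ−1)/γ) ⇒ T₂ = 589×(3.72)^0.400 = 997 K; V₂ = 21.6 L.

21.6 L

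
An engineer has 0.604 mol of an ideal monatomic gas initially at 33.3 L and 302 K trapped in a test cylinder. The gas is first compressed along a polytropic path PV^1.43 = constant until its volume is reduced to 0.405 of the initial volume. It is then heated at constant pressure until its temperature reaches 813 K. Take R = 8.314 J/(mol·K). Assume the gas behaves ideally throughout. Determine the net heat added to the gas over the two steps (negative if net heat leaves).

4020 J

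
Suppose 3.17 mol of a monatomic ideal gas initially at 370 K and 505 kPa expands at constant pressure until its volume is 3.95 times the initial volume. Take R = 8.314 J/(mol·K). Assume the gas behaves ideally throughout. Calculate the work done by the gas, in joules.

28800 J

V₁ = nRT₁/P₁ = 3.17×8.314×370/505 = 19.3 L.
Isobaric: P stays 505 kPa; V/T = const ⇒ T₂ = 1460 K, V₂ = 76.3 L.
W = PΔV = 505×(76.3−19.3) kPa·L = 28800 J.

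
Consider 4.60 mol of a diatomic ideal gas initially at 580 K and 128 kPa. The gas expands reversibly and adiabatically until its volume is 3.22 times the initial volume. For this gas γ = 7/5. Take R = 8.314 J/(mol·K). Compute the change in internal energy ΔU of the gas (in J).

-20700 J

V₁ = nRT₁/P₁ = 4.60×8.314×580/128 = 173 L.
Adiabatic: TV^(γ−1) = const ⇒ T₂ = 580×(0.311)^0.400 = 363 K; PV^γ = const ⇒ P₂ = 24.9 kPa.
For an ideal gas ΔU = nCvΔT with Cv = (5/2)R = 20.8 J/(mol·K).
ΔU = 4.60×20.8×(363−580) = -20700 J.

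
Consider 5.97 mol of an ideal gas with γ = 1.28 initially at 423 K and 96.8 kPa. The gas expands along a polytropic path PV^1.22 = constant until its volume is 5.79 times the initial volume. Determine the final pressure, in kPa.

V₁ = nRT₁/P₁ = 5.97×8.314×423/96.8 = 217 L.
Polytropic n=1.22: T₂ = T₁(V₁/V₂)^(n−1) = 423×(0.173)^0.22 = 287 K; P₂ = P₁(V₁/V₂)^n = 11.4 kPa.

11.4 kPa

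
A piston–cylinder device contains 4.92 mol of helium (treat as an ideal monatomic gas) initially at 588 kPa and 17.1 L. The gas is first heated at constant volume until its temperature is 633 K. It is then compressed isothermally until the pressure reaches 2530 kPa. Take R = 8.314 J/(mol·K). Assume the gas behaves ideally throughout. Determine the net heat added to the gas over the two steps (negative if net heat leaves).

T₁ = P₁V₁/(nR) = 588×17.1/(4.92×8.314) = 246 K.
Step 1 — Isochoric: V stays 17.1 L; P/T = const ⇒ T₂ = 633 K, P₂ = 1510 kPa.
W = 0 (no volume change).
ΔU = nCvΔT = 4.92×12.5×(633−246) = 23800 J.
Q = ΔU = 23800 J.
State after step 1: P = 1510 kPa, V = 17.1 L, T = 633 K.
Step 2 — Isothermal: T stays 633 K; PV = const ⇒ V₂ = 10.2 L, P₂ = 2530 kPa.
ΔU = 0 (ideal gas, T constant).
W = nRT ln(V₂/V₁) = 4.92×8.314×633×ln(0.598) = -13300 J.
Q = ΔU + W = -13300 J.
Net over both steps: W = -13300 J, Q = 10500 J, ΔU = 23800 J.

10500 J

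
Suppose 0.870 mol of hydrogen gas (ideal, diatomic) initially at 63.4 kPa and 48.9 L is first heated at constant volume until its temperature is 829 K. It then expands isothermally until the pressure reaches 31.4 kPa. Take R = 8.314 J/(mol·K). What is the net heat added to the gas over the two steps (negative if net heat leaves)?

15400 J

T₁ = P₁V₁/(nR) = 63.4×48.9/(0.870×8.314) = 429 K.
Step 1 — Isochoric: V stays 48.9 L; P/T = const ⇒ T₂ = 829 K, P₂ = 123 kPa.
W = 0 (no volume change).
ΔU = nCvΔT = 0.870×20.8×(829−429) = 7240 J.
Q = ΔU = 7240 J.
State after step 1: P = 123 kPa, V = 48.9 L, T = 829 K.
Step 2 — Isothermal: T stays 829 K; PV = const ⇒ V₂ = 191 L, P₂ = 31.4 kPa.
ΔU = 0 (ideal gas, T constant).
W = nRT ln(V₂/V₁) = 0.870×8.314×829×ln(3.91) = 8170 J.
Q = ΔU + W = 8170 J.
Net over both steps: W = 8170 J, Q = 15400 J, ΔU = 7240 J.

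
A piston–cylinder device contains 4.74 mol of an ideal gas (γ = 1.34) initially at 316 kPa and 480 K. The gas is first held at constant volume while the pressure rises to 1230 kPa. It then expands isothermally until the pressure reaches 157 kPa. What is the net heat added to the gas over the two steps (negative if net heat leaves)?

312000 J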